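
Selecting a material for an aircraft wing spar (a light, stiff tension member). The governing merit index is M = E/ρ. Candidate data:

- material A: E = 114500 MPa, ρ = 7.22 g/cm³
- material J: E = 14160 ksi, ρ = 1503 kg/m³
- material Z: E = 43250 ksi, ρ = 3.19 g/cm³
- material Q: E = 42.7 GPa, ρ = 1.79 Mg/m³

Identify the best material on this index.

material Z

In SI units:
  material A: E = 114.5 GPa, ρ = 7220 kg/m³
  material J: E = 97.63 GPa, ρ = 1503 kg/m³
  material Z: E = 298.2 GPa, ρ = 3190 kg/m³
  material Q: E = 42.70 GPa, ρ = 1790 kg/m³
  material Z: M = 93.5 MN·m/kg
  material J: M = 65.0 MN·m/kg
  material Q: M = 23.9 MN·m/kg
  material A: M = 15.9 MN·m/kg
The maximum is for material Z.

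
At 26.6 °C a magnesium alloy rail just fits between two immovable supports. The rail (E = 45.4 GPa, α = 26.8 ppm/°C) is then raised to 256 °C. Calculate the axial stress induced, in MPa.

279 MPa

ΔT = 229.4 K. Constrained thermal stress σ = E·α·ΔT = 45.40×10³ MPa × 26.8×10⁻⁶ × 229.4 = 279 MPa (compressive).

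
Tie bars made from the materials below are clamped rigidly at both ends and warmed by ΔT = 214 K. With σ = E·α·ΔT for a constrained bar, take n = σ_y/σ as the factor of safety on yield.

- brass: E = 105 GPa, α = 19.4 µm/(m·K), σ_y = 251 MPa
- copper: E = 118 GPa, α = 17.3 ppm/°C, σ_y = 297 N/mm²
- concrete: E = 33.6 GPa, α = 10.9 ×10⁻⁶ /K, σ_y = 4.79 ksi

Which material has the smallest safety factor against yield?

concrete

Converting E to GPa, α to ×10⁻⁶/K, σ_y to MPa, then σ and n for each:
  brass: E = 105.0, α = 19.4, σ_y = 251.0 → σ = 436 MPa, n = 0.576
  copper: E = 118.0, α = 17.3, σ_y = 297.0 → σ = 437 MPa, n = 0.680
  concrete: E = 33.60, α = 10.9, σ_y = 33.03 → σ = 78.4 MPa, n = 0.421
The minimum is concrete at n = 0.421.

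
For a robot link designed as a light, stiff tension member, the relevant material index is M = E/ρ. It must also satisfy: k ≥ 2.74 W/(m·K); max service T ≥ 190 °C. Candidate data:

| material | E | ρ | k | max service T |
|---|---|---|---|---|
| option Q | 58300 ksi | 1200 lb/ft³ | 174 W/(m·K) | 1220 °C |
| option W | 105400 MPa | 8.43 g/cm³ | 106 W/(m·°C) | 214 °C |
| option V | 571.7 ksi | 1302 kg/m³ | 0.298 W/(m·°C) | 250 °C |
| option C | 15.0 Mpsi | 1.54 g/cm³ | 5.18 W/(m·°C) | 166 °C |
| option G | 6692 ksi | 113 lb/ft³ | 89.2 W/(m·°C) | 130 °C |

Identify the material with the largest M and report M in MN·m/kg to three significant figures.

option Q, M = 20.9 MN·m/kg

Screen on constraints: k ≥ 2.74 W/(m·K); max service T ≥ 190 °C. Survivors: option Q, option W.
Normalizing units and computing the index:
  option Q: E = 402.0 GPa, ρ = 19220 kg/m³
  option W: E = 105.4 GPa, ρ = 8430 kg/m³
  option Q: M = 20.9 MN·m/kg
  option W: M = 12.5 MN·m/kg
Option Q has the largest M.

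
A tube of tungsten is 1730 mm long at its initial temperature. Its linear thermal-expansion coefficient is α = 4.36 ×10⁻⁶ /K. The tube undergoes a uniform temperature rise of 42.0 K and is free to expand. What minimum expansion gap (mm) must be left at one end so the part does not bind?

ΔL = α·L₀·ΔT = 4.36×10⁻⁶ × 1730 mm × 42.00 K = 0.317 mm.

0.317 mm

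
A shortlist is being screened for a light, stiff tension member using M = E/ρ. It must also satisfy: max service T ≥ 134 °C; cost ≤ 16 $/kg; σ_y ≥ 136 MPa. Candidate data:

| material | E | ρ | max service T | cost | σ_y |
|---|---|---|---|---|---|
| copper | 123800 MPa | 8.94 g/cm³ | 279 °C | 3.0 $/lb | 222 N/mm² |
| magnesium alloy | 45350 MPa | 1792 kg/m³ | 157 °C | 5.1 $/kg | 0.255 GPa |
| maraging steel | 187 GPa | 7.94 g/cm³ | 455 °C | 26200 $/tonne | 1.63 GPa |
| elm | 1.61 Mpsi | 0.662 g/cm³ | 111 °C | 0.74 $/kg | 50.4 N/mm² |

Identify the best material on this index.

magnesium alloy

Screen on constraints: max service T ≥ 134 °C; cost ≤ 16 $/kg; σ_y ≥ 136 MPa. Survivors: copper, magnesium alloy.
Putting every candidate on a common basis:
  copper: E = 123.8 GPa, ρ = 8940 kg/m³
  magnesium alloy: E = 45.35 GPa, ρ = 1792 kg/m³
  magnesium alloy: M = 25.3 MN·m/kg
  copper: M = 13.8 MN·m/kg
Magnesium alloy has the largest M.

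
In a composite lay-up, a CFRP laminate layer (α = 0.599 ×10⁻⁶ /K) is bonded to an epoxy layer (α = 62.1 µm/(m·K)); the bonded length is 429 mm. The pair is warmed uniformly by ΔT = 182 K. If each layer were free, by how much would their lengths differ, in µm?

4800 µm

Δα = |0.599 − 62.1|×10⁻⁶/K = 61.5×10⁻⁶/K.
ΔL_mismatch = Δα·L·ΔT = 61.5×10⁻⁶ × 429.0 mm × 182.0 K = 4800 µm.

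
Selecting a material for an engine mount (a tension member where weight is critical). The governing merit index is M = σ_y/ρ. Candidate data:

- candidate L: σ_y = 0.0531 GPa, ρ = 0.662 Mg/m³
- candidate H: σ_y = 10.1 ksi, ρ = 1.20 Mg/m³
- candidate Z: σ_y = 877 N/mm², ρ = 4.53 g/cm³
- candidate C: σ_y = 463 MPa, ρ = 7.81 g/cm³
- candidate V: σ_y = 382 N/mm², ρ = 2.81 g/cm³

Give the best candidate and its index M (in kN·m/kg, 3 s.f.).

Convert each candidate to consistent units, then evaluate M:
  candidate L: σ_y = 53.10 MPa, ρ = 662.0 kg/m³
  candidate H: σ_y = 69.64 MPa, ρ = 1200 kg/m³
  candidate Z: σ_y = 877.0 MPa, ρ = 4530 kg/m³
  candidate C: σ_y = 463.0 MPa, ρ = 7810 kg/m³
  candidate V: σ_y = 382.0 MPa, ρ = 2810 kg/m³
  candidate Z: M = 194 kN·m/kg
  candidate V: M = 136 kN·m/kg
  candidate L: M = 80.2 kN·m/kg
  candidate C: M = 59.3 kN·m/kg
  candidate H: M = 58.0 kN·m/kg
The maximum is for candidate Z.

candidate Z, M = 194 kN·m/kg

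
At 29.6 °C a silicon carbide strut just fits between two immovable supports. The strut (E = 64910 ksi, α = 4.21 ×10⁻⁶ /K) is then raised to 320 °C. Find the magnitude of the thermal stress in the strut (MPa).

547 MPa

E = 64910 ksi = 447.5 GPa.
ΔT = 290.4 K. Constrained thermal stress σ = E·α·ΔT = 447.5×10³ MPa × 4.21×10⁻⁶ × 290.4 = 547 MPa (compressive).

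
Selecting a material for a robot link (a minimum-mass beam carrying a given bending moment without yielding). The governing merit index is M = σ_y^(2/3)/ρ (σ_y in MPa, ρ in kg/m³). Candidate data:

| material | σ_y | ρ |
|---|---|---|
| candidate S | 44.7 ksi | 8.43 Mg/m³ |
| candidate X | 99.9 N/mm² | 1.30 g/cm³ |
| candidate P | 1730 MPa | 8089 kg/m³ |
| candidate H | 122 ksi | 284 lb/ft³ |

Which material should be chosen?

candidate H

Convert each candidate to consistent units, then evaluate M:
  candidate S: σ_y = 308.2 MPa, ρ = 8430 kg/m³
  candidate X: σ_y = 99.90 MPa, ρ = 1300 kg/m³
  candidate P: σ_y = 1730 MPa, ρ = 8089 kg/m³
  candidate H: σ_y = 841.2 MPa, ρ = 4549 kg/m³
  candidate H: M = 19.6×10⁻³
  candidate P: M = 17.8×10⁻³
  candidate X: M = 16.6×10⁻³
  candidate S: M = 5.41×10⁻³
Candidate H ranks first.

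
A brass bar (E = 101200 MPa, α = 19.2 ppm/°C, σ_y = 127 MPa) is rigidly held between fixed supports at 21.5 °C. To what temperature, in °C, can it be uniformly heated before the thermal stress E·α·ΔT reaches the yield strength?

86.9 °C

E = 101200 MPa = 101.2 GPa.
E·α·ΔT = 127.0 MPa ⇒ ΔT = 127.0 / (101.2×10³ × 19.2×10⁻⁶) = 65.36 K.
T = 21.5 + 65.36 = 86.86 °C.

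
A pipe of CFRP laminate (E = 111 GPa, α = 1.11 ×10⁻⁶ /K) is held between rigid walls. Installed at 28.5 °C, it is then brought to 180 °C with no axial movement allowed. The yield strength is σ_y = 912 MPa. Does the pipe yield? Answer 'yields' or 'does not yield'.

ΔT = 151.5 K. Constrained thermal stress σ = E·α·ΔT = 111.0×10³ MPa × 1.11×10⁻⁶ × 151.5 = 18.7 MPa (compressive).
Compare to σ_y = 912 MPa: σ < σ_y, so it does not yield.

does not yield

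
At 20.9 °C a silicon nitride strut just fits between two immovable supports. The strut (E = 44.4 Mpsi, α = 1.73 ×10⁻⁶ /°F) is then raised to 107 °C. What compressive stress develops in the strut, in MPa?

E = 44.4 Mpsi = 306.1 GPa.
α = 1.73×10⁻⁶/°F × 9/5 = 3.11×10⁻⁶/K.
ΔT = 86.10 K. Constrained thermal stress σ = E·α·ΔT = 306.1×10³ MPa × 3.11×10⁻⁶ × 86.10 = 82.1 MPa (compressive).

82.1 MPa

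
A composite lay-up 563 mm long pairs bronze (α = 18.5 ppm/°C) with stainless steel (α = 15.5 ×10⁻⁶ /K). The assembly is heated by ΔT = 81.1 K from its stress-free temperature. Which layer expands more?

α(bronze) = 18.5×10⁻⁶/K vs α(stainless steel) = 15.5×10⁻⁶/K.
Higher α expands more for the same ΔT: bronze.

bronze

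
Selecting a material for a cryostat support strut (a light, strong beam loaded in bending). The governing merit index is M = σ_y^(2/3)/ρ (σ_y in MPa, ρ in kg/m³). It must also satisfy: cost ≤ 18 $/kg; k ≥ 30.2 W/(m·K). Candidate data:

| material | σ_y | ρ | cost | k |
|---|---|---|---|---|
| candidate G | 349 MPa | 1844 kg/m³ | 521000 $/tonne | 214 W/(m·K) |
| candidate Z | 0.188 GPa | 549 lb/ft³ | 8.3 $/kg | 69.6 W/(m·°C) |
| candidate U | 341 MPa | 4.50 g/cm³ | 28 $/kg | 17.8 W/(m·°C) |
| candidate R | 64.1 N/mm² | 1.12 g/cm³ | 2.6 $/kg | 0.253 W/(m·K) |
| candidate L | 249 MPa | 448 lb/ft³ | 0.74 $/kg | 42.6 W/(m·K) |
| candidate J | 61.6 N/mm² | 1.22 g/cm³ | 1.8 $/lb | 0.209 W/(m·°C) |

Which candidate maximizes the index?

candidate L

Screen on constraints: cost ≤ 18 $/kg; k ≥ 30.2 W/(m·K). Survivors: candidate Z, candidate L.
Convert each candidate to consistent units, then evaluate M:
  candidate Z: σ_y = 188.0 MPa, ρ = 8794 kg/m³
  candidate L: σ_y = 249.0 MPa, ρ = 7176 kg/m³
  candidate L: M = 5.52×10⁻³
  candidate Z: M = 3.73×10⁻³
Candidate L ranks first.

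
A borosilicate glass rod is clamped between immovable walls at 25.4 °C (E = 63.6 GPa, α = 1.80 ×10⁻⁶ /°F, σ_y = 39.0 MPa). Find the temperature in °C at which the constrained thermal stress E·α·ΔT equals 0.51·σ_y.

122 °C

α = 1.80×10⁻⁶/°F × 9/5 = 3.24×10⁻⁶/K.
E·α·ΔT = 19.89 MPa ⇒ ΔT = 19.89 / (63.60×10³ × 3.24×10⁻⁶) = 96.52 K.
T = 25.4 + 96.52 = 121.9 °C.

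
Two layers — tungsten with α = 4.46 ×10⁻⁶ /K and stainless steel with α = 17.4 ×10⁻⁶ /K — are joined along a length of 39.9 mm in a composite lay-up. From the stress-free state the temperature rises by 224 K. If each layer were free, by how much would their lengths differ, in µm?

116 µm

Δα = |4.46 − 17.4|×10⁻⁶/K = 12.9×10⁻⁶/K.
ΔL_mismatch = Δα·L·ΔT = 12.9×10⁻⁶ × 39.9 mm × 224.0 K = 116 µm.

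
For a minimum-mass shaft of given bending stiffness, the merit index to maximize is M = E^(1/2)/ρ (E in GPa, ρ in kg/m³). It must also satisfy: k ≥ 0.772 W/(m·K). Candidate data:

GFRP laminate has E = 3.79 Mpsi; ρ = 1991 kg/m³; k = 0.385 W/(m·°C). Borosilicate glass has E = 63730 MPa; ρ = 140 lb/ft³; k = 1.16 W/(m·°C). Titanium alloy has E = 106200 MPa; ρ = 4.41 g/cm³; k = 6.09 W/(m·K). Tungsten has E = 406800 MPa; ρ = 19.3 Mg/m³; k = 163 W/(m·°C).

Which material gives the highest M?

borosilicate glass

Screen on constraints: k ≥ 0.772 W/(m·K). Survivors: borosilicate glass, titanium alloy, tungsten.
Putting every candidate on a common basis:
  borosilicate glass: E = 63.73 GPa, ρ = 2243 kg/m³
  titanium alloy: E = 106.2 GPa, ρ = 4410 kg/m³
  tungsten: E = 406.8 GPa, ρ = 19300 kg/m³
  borosilicate glass: M = 3.56×10⁻³
  titanium alloy: M = 2.34×10⁻³
  tungsten: M = 1.05×10⁻³
The maximum is for borosilicate glass.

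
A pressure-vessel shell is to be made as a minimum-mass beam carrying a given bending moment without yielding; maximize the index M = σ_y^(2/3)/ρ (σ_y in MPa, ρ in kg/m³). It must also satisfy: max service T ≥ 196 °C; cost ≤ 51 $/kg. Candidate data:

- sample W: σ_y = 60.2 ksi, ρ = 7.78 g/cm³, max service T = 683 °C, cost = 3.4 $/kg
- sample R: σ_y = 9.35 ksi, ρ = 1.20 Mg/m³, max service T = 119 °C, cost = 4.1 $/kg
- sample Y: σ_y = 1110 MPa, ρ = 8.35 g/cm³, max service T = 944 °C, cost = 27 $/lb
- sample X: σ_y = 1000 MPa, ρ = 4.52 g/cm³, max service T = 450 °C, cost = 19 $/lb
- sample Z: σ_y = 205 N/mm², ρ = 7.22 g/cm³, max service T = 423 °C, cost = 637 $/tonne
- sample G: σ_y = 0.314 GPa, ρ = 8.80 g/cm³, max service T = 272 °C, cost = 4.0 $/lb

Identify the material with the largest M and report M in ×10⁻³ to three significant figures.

Screen on constraints: max service T ≥ 196 °C; cost ≤ 51 $/kg. Survivors: sample W, sample X, sample Z, sample G.
Normalizing units and computing the index:
  sample W: σ_y = 415.1 MPa, ρ = 7780 kg/m³
  sample X: σ_y = 1000 MPa, ρ = 4520 kg/m³
  sample Z: σ_y = 205.0 MPa, ρ = 7220 kg/m³
  sample G: σ_y = 314.0 MPa, ρ = 8800 kg/m³
  sample X: M = 22.1×10⁻³
  sample W: M = 7.15×10⁻³
  sample G: M = 5.25×10⁻³
  sample Z: M = 4.82×10⁻³
Highest index: sample X.

sample X, M = 22.1×10⁻³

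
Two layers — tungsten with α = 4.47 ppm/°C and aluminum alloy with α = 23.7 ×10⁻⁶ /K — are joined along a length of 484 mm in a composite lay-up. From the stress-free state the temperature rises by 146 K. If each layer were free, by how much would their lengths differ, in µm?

1360 µm

Δα = |4.47 − 23.7|×10⁻⁶/K = 19.2×10⁻⁶/K.
ΔL_mismatch = Δα·L·ΔT = 19.2×10⁻⁶ × 484.0 mm × 146.0 K = 1360 µm.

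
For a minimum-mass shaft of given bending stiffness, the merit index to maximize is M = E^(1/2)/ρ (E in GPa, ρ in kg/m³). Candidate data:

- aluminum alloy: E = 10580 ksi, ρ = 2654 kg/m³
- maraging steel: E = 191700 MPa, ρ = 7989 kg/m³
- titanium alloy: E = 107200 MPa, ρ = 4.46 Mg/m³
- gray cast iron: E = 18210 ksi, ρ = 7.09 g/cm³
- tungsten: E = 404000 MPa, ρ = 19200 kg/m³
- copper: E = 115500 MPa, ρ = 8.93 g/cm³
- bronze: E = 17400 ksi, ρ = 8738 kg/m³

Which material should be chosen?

aluminum alloy

In SI units:
  aluminum alloy: E = 72.95 GPa, ρ = 2654 kg/m³
  maraging steel: E = 191.7 GPa, ρ = 7989 kg/m³
  titanium alloy: E = 107.2 GPa, ρ = 4460 kg/m³
  gray cast iron: E = 125.6 GPa, ρ = 7090 kg/m³
  tungsten: E = 404.0 GPa, ρ = 19200 kg/m³
  copper: E = 115.5 GPa, ρ = 8930 kg/m³
  bronze: E = 120.0 GPa, ρ = 8738 kg/m³
  aluminum alloy: M = 3.22×10⁻³
  titanium alloy: M = 2.32×10⁻³
  maraging steel: M = 1.73×10⁻³
  gray cast iron: M = 1.58×10⁻³
  bronze: M = 1.25×10⁻³
  copper: M = 1.20×10⁻³
  tungsten: M = 1.05×10⁻³
Highest index: aluminum alloy.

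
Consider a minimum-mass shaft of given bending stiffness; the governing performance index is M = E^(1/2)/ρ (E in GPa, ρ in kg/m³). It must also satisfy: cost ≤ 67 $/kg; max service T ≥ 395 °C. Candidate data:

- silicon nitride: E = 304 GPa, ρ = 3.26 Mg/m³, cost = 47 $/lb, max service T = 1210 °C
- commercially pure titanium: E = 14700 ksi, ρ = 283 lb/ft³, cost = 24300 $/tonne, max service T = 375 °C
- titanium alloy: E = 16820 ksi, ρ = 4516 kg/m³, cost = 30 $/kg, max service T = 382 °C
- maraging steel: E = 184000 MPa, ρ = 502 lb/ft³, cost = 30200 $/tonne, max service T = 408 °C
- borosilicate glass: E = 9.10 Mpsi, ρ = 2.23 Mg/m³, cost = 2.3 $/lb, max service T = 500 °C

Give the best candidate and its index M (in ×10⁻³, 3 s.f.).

Screen on constraints: cost ≤ 67 $/kg; max service T ≥ 395 °C. Survivors: maraging steel, borosilicate glass.
Normalizing units and computing the index:
  maraging steel: E = 184.0 GPa, ρ = 8041 kg/m³
  borosilicate glass: E = 62.74 GPa, ρ = 2230 kg/m³
  borosilicate glass: M = 3.55×10⁻³
  maraging steel: M = 1.69×10⁻³
Borosilicate glass has the largest M.

borosilicate glass, M = 3.55×10⁻³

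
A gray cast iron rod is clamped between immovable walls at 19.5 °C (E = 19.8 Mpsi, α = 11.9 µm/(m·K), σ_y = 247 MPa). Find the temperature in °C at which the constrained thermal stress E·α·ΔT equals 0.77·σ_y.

137 °C

E = 19.8 Mpsi = 136.5 GPa.
E·α·ΔT = 190.2 MPa ⇒ ΔT = 190.2 / (136.5×10³ × 11.9×10⁻⁶) = 117.1 K.
T = 19.5 + 117.1 = 136.6 °C.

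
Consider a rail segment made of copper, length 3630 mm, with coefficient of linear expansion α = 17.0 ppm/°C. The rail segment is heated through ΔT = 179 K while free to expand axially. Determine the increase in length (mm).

ΔL = α·L₀·ΔT = 17.0×10⁻⁶ × 3630 mm × 179.0 K = 11.0 mm.

11.0 mm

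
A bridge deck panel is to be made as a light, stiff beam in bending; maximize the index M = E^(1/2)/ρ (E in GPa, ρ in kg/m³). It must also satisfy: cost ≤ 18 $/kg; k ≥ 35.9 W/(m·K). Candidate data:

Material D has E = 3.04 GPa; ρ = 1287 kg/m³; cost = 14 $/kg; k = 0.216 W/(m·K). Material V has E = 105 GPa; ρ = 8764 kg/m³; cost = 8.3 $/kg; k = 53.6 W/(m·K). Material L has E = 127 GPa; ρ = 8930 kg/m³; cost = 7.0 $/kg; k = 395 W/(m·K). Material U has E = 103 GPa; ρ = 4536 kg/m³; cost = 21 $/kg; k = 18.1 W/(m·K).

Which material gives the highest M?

Screen on constraints: cost ≤ 18 $/kg; k ≥ 35.9 W/(m·K). Survivors: material V, material L.
Per-candidate index values:
  material L: M = 1.26×10⁻³
  material V: M = 1.17×10⁻³
Highest index: material L.

material L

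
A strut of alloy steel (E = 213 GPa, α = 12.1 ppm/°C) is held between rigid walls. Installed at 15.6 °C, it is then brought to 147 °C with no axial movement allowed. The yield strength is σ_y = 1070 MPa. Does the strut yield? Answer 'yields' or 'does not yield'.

ΔT = 131.4 K. Constrained thermal stress σ = E·α·ΔT = 213.0×10³ MPa × 12.1×10⁻⁶ × 131.4 = 339 MPa (compressive).
Compare to σ_y = 1070 MPa: σ < σ_y, so it does not yield.

does not yield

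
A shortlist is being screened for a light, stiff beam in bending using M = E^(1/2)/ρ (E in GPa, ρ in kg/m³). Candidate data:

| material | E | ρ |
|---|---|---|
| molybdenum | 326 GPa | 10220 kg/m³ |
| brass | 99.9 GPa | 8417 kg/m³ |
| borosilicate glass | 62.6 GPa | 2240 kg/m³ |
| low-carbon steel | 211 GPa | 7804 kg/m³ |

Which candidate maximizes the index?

borosilicate glass

Computing M directly (units already consistent):
  borosilicate glass: M = 3.53×10⁻³
  low-carbon steel: M = 1.86×10⁻³
  molybdenum: M = 1.77×10⁻³
  brass: M = 1.19×10⁻³
Borosilicate glass has the largest M.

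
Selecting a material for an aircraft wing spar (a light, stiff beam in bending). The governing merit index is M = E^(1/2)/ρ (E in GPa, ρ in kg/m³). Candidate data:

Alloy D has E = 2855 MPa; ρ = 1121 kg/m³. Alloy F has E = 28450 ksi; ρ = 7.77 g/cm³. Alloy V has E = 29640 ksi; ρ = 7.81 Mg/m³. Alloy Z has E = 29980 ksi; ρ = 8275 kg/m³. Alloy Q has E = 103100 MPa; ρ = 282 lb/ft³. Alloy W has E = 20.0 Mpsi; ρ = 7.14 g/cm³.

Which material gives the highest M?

In SI units:
  alloy D: E = 2.855 GPa, ρ = 1121 kg/m³
  alloy F: E = 196.2 GPa, ρ = 7770 kg/m³
  alloy V: E = 204.4 GPa, ρ = 7810 kg/m³
  alloy Z: E = 206.7 GPa, ρ = 8275 kg/m³
  alloy Q: E = 103.1 GPa, ρ = 4517 kg/m³
  alloy W: E = 137.9 GPa, ρ = 7140 kg/m³
  alloy Q: M = 2.25×10⁻³
  alloy V: M = 1.83×10⁻³
  alloy F: M = 1.80×10⁻³
  alloy Z: M = 1.74×10⁻³
  alloy W: M = 1.64×10⁻³
  alloy D: M = 1.51×10⁻³
Alloy Q has the largest M.

alloy Q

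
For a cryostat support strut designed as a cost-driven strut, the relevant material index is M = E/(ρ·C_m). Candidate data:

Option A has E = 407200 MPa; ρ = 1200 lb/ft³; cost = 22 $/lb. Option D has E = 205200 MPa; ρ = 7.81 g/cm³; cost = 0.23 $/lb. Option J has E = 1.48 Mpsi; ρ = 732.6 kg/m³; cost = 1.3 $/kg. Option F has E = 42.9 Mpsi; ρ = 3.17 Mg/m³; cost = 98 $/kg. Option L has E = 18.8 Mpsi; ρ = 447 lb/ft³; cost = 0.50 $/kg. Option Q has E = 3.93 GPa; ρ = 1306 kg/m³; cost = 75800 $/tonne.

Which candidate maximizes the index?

Normalizing units and computing the index:
  option A: E = 407.2 GPa, ρ = 19220 kg/m³, cost = 48.50 $/kg
  option D: E = 205.2 GPa, ρ = 7810 kg/m³, cost = 0.5071 $/kg
  option J: E = 10.20 GPa, ρ = 732.6 kg/m³, cost = 1.300 $/kg
  option F: E = 295.8 GPa, ρ = 3170 kg/m³, cost = 98.00 $/kg
  option L: E = 129.6 GPa, ρ = 7160 kg/m³, cost = 0.5000 $/kg
  option Q: E = 3.930 GPa, ρ = 1306 kg/m³, cost = 75.80 $/kg
  option D: M = 51.8 MN·m per $
  option L: M = 36.2 MN·m per $
  option J: M = 10.7 MN·m per $
  option F: M = 0.952 MN·m per $
  option A: M = 0.437 MN·m per $
  option Q: M = 0.0397 MN·m per $
The maximum is for option D.

option D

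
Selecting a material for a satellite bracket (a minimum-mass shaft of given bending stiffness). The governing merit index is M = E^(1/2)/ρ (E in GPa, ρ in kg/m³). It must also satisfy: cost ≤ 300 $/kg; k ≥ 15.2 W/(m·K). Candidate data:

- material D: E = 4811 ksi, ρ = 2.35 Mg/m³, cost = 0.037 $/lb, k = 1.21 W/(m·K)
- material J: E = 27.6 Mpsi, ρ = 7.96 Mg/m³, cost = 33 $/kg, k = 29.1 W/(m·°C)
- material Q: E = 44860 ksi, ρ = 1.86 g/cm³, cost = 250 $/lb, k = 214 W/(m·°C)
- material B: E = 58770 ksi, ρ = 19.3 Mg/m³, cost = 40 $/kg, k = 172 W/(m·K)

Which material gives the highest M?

material J

Screen on constraints: cost ≤ 300 $/kg; k ≥ 15.2 W/(m·K). Survivors: material J, material B.
Convert each candidate to consistent units, then evaluate M:
  material J: E = 190.3 GPa, ρ = 7960 kg/m³
  material B: E = 405.2 GPa, ρ = 19300 kg/m³
  material J: M = 1.73×10⁻³
  material B: M = 1.04×10⁻³
The maximum is for material J.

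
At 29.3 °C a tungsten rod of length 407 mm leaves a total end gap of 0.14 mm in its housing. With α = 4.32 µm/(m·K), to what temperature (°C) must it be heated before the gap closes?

109 °C

α·L₀·ΔT = 0.14 mm ⇒ ΔT = 0.14 / (4.32×10⁻⁶ × 407.0) = 79.63 K.
T = 29.3 + 79.63 = 108.9 °C.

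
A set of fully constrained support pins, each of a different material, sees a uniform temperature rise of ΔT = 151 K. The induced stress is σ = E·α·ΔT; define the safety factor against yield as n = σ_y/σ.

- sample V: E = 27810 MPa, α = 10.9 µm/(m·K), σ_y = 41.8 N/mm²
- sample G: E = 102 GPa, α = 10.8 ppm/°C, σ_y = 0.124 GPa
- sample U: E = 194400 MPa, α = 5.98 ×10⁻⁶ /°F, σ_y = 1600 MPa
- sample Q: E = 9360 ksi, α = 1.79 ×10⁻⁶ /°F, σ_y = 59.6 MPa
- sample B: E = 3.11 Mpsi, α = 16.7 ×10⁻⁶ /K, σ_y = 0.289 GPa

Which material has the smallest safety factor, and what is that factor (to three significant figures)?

With everything in SI (GPa, ×10⁻⁶/K, MPa):
  sample V: E = 27.81, α = 10.9, σ_y = 41.80 → σ = 45.8 MPa, n = 0.913
  sample G: E = 102.0, α = 10.8, σ_y = 124.0 → σ = 166 MPa, n = 0.745
  sample U: E = 194.4, α = 10.8, σ_y = 1600 → σ = 316 MPa, n = 5.06
  sample Q: E = 64.53, α = 3.22, σ_y = 59.60 → σ = 31.4 MPa, n = 1.90
  sample B: E = 21.44, α = 16.7, σ_y = 289.0 → σ = 54.1 MPa, n = 5.34
The minimum is sample G at n = 0.745.

sample G, n = 0.745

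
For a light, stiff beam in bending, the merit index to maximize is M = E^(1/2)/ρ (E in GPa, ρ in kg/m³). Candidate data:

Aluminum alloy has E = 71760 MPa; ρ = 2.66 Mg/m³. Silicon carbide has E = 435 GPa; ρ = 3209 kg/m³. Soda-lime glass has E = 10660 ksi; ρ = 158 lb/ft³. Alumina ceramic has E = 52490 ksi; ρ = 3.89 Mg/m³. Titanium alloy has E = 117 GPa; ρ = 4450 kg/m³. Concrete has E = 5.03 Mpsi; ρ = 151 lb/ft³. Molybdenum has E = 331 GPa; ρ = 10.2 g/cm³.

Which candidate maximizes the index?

silicon carbide

In SI units:
  aluminum alloy: E = 71.76 GPa, ρ = 2660 kg/m³
  silicon carbide: E = 435.0 GPa, ρ = 3209 kg/m³
  soda-lime glass: E = 73.50 GPa, ρ = 2531 kg/m³
  alumina ceramic: E = 361.9 GPa, ρ = 3890 kg/m³
  titanium alloy: E = 117.0 GPa, ρ = 4450 kg/m³
  concrete: E = 34.68 GPa, ρ = 2419 kg/m³
  molybdenum: E = 331.0 GPa, ρ = 10200 kg/m³
  silicon carbide: M = 6.50×10⁻³
  alumina ceramic: M = 4.89×10⁻³
  soda-lime glass: M = 3.39×10⁻³
  aluminum alloy: M = 3.18×10⁻³
  concrete: M = 2.43×10⁻³
  titanium alloy: M = 2.43×10⁻³
  molybdenum: M = 1.78×10⁻³
The maximum is for silicon carbide.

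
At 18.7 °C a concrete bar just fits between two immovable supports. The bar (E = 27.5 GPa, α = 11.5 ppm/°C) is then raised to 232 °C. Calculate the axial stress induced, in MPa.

ΔT = 213.3 K. Constrained thermal stress σ = E·α·ΔT = 27.50×10³ MPa × 11.5×10⁻⁶ × 213.3 = 67.5 MPa (compressive).

67.5 MPa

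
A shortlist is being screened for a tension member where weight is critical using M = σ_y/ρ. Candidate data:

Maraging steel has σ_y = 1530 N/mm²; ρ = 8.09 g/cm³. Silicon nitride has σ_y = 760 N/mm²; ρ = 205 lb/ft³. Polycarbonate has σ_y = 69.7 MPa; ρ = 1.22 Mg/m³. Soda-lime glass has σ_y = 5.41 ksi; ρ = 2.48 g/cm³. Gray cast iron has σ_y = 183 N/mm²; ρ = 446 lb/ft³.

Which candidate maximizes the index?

silicon nitride

Convert each candidate to consistent units, then evaluate M:
  maraging steel: σ_y = 1530 MPa, ρ = 8090 kg/m³
  silicon nitride: σ_y = 760.0 MPa, ρ = 3284 kg/m³
  polycarbonate: σ_y = 69.70 MPa, ρ = 1220 kg/m³
  soda-lime glass: σ_y = 37.30 MPa, ρ = 2480 kg/m³
  gray cast iron: σ_y = 183.0 MPa, ρ = 7144 kg/m³
  silicon nitride: M = 231 kN·m/kg
  maraging steel: M = 189 kN·m/kg
  polycarbonate: M = 57.1 kN·m/kg
  gray cast iron: M = 25.6 kN·m/kg
  soda-lime glass: M = 15.0 kN·m/kg
Silicon nitride ranks first.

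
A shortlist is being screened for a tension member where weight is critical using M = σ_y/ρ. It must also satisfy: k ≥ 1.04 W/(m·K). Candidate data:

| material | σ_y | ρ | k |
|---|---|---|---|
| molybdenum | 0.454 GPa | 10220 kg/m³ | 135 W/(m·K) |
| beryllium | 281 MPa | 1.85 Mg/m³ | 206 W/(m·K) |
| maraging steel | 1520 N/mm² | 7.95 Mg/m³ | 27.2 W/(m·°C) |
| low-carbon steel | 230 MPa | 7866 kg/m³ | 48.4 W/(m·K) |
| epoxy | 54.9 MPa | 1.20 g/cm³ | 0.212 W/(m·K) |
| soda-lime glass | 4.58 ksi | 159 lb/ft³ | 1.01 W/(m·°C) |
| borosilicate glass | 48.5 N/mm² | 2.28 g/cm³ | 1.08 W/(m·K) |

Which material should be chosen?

Screen on constraints: k ≥ 1.04 W/(m·K). Survivors: molybdenum, beryllium, maraging steel, low-carbon steel, borosilicate glass.
After converting to SI:
  molybdenum: σ_y = 454.0 MPa, ρ = 10220 kg/m³
  beryllium: σ_y = 281.0 MPa, ρ = 1850 kg/m³
  maraging steel: σ_y = 1520 MPa, ρ = 7950 kg/m³
  low-carbon steel: σ_y = 230.0 MPa, ρ = 7866 kg/m³
  borosilicate glass: σ_y = 48.50 MPa, ρ = 2280 kg/m³
  maraging steel: M = 191 kN·m/kg
  beryllium: M = 152 kN·m/kg
  molybdenum: M = 44.4 kN·m/kg
  low-carbon steel: M = 29.2 kN·m/kg
  borosilicate glass: M = 21.3 kN·m/kg
The maximum is for maraging steel.

maraging steel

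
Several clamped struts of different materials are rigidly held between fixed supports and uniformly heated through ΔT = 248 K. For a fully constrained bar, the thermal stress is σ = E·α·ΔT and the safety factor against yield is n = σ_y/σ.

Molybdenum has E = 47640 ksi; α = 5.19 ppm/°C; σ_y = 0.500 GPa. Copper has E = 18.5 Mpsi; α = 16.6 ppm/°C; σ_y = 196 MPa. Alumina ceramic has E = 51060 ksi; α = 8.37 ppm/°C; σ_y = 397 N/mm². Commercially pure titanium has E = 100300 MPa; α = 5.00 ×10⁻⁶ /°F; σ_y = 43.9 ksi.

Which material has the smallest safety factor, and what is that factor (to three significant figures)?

copper, n = 0.373

Converting E to GPa, α to ×10⁻⁶/K, σ_y to MPa, then σ and n for each:
  molybdenum: E = 328.5, α = 5.19, σ_y = 500.0 → σ = 423 MPa, n = 1.18
  copper: E = 127.6, α = 16.6, σ_y = 196.0 → σ = 525 MPa, n = 0.373
  alumina ceramic: E = 352.0, α = 8.37, σ_y = 397.0 → σ = 731 MPa, n = 0.543
  commercially pure titanium: E = 100.3, α = 9.00, σ_y = 302.7 → σ = 224 MPa, n = 1.35
Copper has the lowest safety factor, n = 0.373.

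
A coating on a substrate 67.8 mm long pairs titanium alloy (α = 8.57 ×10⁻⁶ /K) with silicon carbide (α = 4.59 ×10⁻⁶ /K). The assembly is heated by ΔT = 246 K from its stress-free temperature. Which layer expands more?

titanium alloy

α(titanium alloy) = 8.57×10⁻⁶/K vs α(silicon carbide) = 4.59×10⁻⁶/K.
Higher α expands more for the same ΔT: titanium alloy.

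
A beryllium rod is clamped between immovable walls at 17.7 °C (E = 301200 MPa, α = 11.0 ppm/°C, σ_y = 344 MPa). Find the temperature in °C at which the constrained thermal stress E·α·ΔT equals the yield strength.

E = 301200 MPa = 301.2 GPa.
E·α·ΔT = 344.0 MPa ⇒ ΔT = 344.0 / (301.2×10³ × 11.0×10⁻⁶) = 103.8 K.
T = 17.7 + 103.8 = 121.5 °C.

122 °C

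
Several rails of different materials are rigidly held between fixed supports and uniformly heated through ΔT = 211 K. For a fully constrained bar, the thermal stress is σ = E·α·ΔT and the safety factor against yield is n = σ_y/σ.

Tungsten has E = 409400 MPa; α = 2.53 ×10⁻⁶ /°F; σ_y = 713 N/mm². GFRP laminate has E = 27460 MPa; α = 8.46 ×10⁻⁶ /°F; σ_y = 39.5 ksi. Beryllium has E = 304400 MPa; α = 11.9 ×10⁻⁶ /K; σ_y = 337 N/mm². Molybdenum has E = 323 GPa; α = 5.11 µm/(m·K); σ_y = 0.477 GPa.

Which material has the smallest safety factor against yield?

beryllium

Per material, after unit conversion:
  tungsten: E = 409.4, α = 4.55, σ_y = 713.0 → σ = 393 MPa, n = 1.81
  GFRP laminate: E = 27.46, α = 15.2, σ_y = 272.3 → σ = 88.2 MPa, n = 3.09
  beryllium: E = 304.4, α = 11.9, σ_y = 337.0 → σ = 764 MPa, n = 0.441
  molybdenum: E = 323.0, α = 5.11, σ_y = 477.0 → σ = 348 MPa, n = 1.37
Smallest n: beryllium with n = 0.441.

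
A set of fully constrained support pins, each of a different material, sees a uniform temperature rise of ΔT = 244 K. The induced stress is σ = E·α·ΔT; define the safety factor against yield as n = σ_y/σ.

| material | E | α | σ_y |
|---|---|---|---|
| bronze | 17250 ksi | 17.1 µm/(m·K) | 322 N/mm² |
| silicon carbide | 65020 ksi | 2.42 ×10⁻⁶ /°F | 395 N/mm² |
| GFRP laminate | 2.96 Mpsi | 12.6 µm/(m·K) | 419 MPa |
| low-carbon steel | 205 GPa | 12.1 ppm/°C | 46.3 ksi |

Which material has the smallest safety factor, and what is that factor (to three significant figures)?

low-carbon steel, n = 0.527

Per material, after unit conversion:
  bronze: E = 118.9, α = 17.1, σ_y = 322.0 → σ = 496 MPa, n = 0.649
  silicon carbide: E = 448.3, α = 4.36, σ_y = 395.0 → σ = 476 MPa, n = 0.829
  GFRP laminate: E = 20.41, α = 12.6, σ_y = 419.0 → σ = 62.7 MPa, n = 6.68
  low-carbon steel: E = 205.0, α = 12.1, σ_y = 319.2 → σ = 605 MPa, n = 0.527
Smallest n: low-carbon steel with n = 0.527.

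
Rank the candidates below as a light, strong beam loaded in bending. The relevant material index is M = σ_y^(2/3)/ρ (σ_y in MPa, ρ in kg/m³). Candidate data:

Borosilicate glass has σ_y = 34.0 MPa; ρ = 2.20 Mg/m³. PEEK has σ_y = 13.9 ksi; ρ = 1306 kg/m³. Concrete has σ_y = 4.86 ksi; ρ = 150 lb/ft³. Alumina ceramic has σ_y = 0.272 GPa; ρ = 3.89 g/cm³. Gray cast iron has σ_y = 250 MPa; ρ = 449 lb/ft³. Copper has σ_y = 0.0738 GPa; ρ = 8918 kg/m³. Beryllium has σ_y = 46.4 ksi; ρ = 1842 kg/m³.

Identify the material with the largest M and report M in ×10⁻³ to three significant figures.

After converting to SI:
  borosilicate glass: σ_y = 34.00 MPa, ρ = 2200 kg/m³
  PEEK: σ_y = 95.84 MPa, ρ = 1306 kg/m³
  concrete: σ_y = 33.51 MPa, ρ = 2403 kg/m³
  alumina ceramic: σ_y = 272.0 MPa, ρ = 3890 kg/m³
  gray cast iron: σ_y = 250.0 MPa, ρ = 7192 kg/m³
  copper: σ_y = 73.80 MPa, ρ = 8918 kg/m³
  beryllium: σ_y = 319.9 MPa, ρ = 1842 kg/m³
  beryllium: M = 25.4×10⁻³
  PEEK: M = 16.0×10⁻³
  alumina ceramic: M = 10.8×10⁻³
  gray cast iron: M = 5.52×10⁻³
  borosilicate glass: M = 4.77×10⁻³
  concrete: M = 4.33×10⁻³
  copper: M = 1.97×10⁻³
The maximum is for beryllium.

beryllium, M = 25.4×10⁻³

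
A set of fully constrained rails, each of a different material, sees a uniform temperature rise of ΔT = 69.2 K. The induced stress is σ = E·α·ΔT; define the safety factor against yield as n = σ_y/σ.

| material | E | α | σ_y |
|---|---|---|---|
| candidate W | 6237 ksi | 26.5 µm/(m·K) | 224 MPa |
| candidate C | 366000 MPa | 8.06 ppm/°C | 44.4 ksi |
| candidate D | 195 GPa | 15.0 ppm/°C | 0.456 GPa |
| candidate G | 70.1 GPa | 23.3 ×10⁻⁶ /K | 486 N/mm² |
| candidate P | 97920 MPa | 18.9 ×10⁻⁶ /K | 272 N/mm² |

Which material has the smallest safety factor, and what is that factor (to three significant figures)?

In consistent units (E in GPa, α in ×10⁻⁶/K, σ_y in MPa):
  candidate W: E = 43.00, α = 26.5, σ_y = 224.0 → σ = 78.9 MPa, n = 2.84
  candidate C: E = 366.0, α = 8.06, σ_y = 306.1 → σ = 204 MPa, n = 1.50
  candidate D: E = 195.0, α = 15.0, σ_y = 456.0 → σ = 202 MPa, n = 2.25
  candidate G: E = 70.10, α = 23.3, σ_y = 486.0 → σ = 113 MPa, n = 4.30
  candidate P: E = 97.92, α = 18.9, σ_y = 272.0 → σ = 128 MPa, n = 2.12
The minimum is candidate C at n = 1.50.

candidate C, n = 1.50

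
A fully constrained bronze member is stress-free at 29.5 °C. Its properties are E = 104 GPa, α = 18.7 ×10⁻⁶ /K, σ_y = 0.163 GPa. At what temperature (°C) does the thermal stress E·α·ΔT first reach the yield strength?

113 °C

σ_y = 0.163 GPa = 163.0 MPa.
E·α·ΔT = 163.0 MPa ⇒ ΔT = 163.0 / (104.0×10³ × 18.7×10⁻⁶) = 83.81 K.
T = 29.5 + 83.81 = 113.3 °C.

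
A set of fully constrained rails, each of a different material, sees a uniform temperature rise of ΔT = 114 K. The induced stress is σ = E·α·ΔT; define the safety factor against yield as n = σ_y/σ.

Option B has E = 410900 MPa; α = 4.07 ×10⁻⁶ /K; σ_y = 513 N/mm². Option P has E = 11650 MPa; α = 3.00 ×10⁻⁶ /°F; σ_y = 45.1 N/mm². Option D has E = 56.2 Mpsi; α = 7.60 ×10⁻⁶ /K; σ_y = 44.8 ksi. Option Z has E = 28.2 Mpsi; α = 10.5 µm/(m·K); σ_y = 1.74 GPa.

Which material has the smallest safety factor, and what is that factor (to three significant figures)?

Converting E to GPa, α to ×10⁻⁶/K, σ_y to MPa, then σ and n for each:
  option B: E = 410.9, α = 4.07, σ_y = 513.0 → σ = 191 MPa, n = 2.69
  option P: E = 11.65, α = 5.40, σ_y = 45.10 → σ = 7.17 MPa, n = 6.29
  option D: E = 387.5, α = 7.60, σ_y = 308.9 → σ = 336 MPa, n = 0.920
  option Z: E = 194.4, α = 10.5, σ_y = 1740 → σ = 233 MPa, n = 7.48
Option D has the lowest safety factor, n = 0.920.

option D, n = 0.920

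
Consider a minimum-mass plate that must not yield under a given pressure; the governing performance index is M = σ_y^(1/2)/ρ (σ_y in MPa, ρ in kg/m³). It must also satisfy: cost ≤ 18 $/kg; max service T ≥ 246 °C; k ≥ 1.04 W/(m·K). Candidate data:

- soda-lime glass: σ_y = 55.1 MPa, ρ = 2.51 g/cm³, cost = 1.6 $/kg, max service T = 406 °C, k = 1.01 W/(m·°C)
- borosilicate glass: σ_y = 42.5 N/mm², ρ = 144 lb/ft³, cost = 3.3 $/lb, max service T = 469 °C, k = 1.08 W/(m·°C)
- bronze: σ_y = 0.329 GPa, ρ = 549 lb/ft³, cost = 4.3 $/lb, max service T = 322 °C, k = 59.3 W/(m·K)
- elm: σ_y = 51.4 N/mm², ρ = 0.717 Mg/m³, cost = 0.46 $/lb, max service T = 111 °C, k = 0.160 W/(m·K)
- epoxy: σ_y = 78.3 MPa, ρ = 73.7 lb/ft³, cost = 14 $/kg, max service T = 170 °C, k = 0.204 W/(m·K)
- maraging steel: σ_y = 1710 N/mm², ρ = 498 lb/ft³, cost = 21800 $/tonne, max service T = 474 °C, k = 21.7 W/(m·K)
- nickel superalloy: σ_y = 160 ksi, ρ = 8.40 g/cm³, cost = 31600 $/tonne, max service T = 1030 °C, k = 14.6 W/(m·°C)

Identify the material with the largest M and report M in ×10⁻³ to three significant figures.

Screen on constraints: cost ≤ 18 $/kg; max service T ≥ 246 °C; k ≥ 1.04 W/(m·K). Survivors: borosilicate glass, bronze.
Convert each candidate to consistent units, then evaluate M:
  borosilicate glass: σ_y = 42.50 MPa, ρ = 2307 kg/m³
  bronze: σ_y = 329.0 MPa, ρ = 8794 kg/m³
  borosilicate glass: M = 2.83×10⁻³
  bronze: M = 2.06×10⁻³
The maximum is for borosilicate glass.

borosilicate glass, M = 2.83×10⁻³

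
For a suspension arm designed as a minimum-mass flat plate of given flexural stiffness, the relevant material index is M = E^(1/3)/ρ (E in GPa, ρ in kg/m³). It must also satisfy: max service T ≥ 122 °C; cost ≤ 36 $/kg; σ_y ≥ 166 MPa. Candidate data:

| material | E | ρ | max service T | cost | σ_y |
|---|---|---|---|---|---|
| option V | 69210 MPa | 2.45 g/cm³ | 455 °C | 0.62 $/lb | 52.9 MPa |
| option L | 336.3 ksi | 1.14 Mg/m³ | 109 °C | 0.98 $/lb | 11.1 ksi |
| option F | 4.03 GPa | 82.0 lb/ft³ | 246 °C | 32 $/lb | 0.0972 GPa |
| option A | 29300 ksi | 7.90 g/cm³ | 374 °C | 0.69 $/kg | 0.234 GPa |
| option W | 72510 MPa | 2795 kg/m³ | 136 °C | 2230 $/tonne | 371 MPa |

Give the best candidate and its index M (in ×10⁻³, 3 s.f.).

option W, M = 1.49×10⁻³

Screen on constraints: max service T ≥ 122 °C; cost ≤ 36 $/kg; σ_y ≥ 166 MPa. Survivors: option A, option W.
In SI units:
  option A: E = 202.0 GPa, ρ = 7900 kg/m³
  option W: E = 72.51 GPa, ρ = 2795 kg/m³
  option W: M = 1.49×10⁻³
  option A: M = 0.743×10⁻³
Option W ranks first.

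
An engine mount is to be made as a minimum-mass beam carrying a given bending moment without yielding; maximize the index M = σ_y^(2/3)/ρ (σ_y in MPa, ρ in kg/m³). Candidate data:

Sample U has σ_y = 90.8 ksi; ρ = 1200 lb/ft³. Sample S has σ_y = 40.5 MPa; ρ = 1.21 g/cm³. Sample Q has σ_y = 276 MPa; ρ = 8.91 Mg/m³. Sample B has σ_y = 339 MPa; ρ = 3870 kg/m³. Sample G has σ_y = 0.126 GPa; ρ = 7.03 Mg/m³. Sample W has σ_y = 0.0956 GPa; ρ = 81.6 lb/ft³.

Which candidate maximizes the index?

In SI units:
  sample U: σ_y = 626.0 MPa, ρ = 19220 kg/m³
  sample S: σ_y = 40.50 MPa, ρ = 1210 kg/m³
  sample Q: σ_y = 276.0 MPa, ρ = 8910 kg/m³
  sample B: σ_y = 339.0 MPa, ρ = 3870 kg/m³
  sample G: σ_y = 126.0 MPa, ρ = 7030 kg/m³
  sample W: σ_y = 95.60 MPa, ρ = 1307 kg/m³
  sample W: M = 16.0×10⁻³
  sample B: M = 12.6×10⁻³
  sample S: M = 9.75×10⁻³
  sample Q: M = 4.76×10⁻³
  sample U: M = 3.81×10⁻³
  sample G: M = 3.58×10⁻³
Sample W ranks first.

sample W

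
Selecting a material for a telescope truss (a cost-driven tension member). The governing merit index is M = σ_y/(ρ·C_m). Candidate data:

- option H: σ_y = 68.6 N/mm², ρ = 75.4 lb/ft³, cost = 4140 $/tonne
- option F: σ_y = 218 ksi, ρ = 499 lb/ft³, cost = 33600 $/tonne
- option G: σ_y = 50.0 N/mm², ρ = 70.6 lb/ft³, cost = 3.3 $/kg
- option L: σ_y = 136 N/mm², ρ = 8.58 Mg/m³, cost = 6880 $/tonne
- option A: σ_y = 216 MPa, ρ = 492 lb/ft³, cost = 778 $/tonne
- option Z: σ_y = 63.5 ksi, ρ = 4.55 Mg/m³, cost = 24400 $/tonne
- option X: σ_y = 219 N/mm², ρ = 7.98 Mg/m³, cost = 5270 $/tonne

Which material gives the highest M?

After converting to SI:
  option H: σ_y = 68.60 MPa, ρ = 1208 kg/m³, cost = 4.140 $/kg
  option F: σ_y = 1503 MPa, ρ = 7993 kg/m³, cost = 33.60 $/kg
  option G: σ_y = 50.00 MPa, ρ = 1131 kg/m³, cost = 3.300 $/kg
  option L: σ_y = 136.0 MPa, ρ = 8580 kg/m³, cost = 6.880 $/kg
  option A: σ_y = 216.0 MPa, ρ = 7881 kg/m³, cost = 0.7780 $/kg
  option Z: σ_y = 437.8 MPa, ρ = 4550 kg/m³, cost = 24.40 $/kg
  option X: σ_y = 219.0 MPa, ρ = 7980 kg/m³, cost = 5.270 $/kg
  option A: M = 35.2 kN·m per $
  option H: M = 13.7 kN·m per $
  option G: M = 13.4 kN·m per $
  option F: M = 5.60 kN·m per $
  option X: M = 5.21 kN·m per $
  option Z: M = 3.94 kN·m per $
  option L: M = 2.30 kN·m per $
Option A ranks first.

option A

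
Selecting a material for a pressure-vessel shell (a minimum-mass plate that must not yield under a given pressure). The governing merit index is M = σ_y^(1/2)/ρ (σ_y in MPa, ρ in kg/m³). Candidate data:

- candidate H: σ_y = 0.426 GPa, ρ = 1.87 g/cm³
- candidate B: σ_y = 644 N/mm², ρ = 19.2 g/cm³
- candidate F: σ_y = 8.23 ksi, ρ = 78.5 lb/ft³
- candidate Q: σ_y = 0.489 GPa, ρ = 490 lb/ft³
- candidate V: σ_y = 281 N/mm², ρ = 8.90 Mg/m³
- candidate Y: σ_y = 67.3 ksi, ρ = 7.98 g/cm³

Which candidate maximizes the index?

In SI units:
  candidate H: σ_y = 426.0 MPa, ρ = 1870 kg/m³
  candidate B: σ_y = 644.0 MPa, ρ = 19200 kg/m³
  candidate F: σ_y = 56.74 MPa, ρ = 1257 kg/m³
  candidate Q: σ_y = 489.0 MPa, ρ = 7849 kg/m³
  candidate V: σ_y = 281.0 MPa, ρ = 8900 kg/m³
  candidate Y: σ_y = 464.0 MPa, ρ = 7980 kg/m³
  candidate H: M = 11.0×10⁻³
  candidate F: M = 5.99×10⁻³
  candidate Q: M = 2.82×10⁻³
  candidate Y: M = 2.70×10⁻³
  candidate V: M = 1.88×10⁻³
  candidate B: M = 1.32×10⁻³
Candidate H ranks first.

candidate H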